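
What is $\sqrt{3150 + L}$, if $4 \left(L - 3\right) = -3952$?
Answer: $\sqrt{2165} \approx 46.53$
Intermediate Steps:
$L = -985$ ($L = 3 + \frac{1}{4} \left(-3952\right) = 3 - 988 = -985$)
$\sqrt{3150 + L} = \sqrt{3150 - 985} = \sqrt{2165}$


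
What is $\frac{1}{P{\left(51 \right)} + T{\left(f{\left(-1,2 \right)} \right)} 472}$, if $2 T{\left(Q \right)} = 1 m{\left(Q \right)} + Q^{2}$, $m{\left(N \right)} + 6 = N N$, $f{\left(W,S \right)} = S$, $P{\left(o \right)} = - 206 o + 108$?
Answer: $- \frac{1}{9926} \approx -0.00010075$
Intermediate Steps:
$P{\left(o \right)} = 108 - 206 o$
$m{\left(N \right)} = -6 + N^{2}$ ($m{\left(N \right)} = -6 + N N = -6 + N^{2}$)
$T{\left(Q \right)} = -3 + Q^{2}$ ($T{\left(Q \right)} = \frac{1 \left(-6 + Q^{2}\right) + Q^{2}}{2} = \frac{\left(-6 + Q^{2}\right) + Q^{2}}{2} = \frac{-6 + 2 Q^{2}}{2} = -3 + Q^{2}$)
$\frac{1}{P{\left(51 \right)} + T{\left(f{\left(-1,2 \right)} \right)} 472} = \frac{1}{\left(108 - 10506\right) + \left(-3 + 2^{2}\right) 472} = \frac{1}{\left(108 - 10506\right) + \left(-3 + 4\right) 472} = \frac{1}{-10398 + 1 \cdot 472} = \frac{1}{-10398 + 472} = \frac{1}{-9926} = - \frac{1}{9926}$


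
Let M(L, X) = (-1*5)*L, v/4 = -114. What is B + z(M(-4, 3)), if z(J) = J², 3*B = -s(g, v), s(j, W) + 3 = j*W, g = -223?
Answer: -33495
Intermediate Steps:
v = -456 (v = 4*(-114) = -456)
M(L, X) = -5*L
s(j, W) = -3 + W*j (s(j, W) = -3 + j*W = -3 + W*j)
B = -33895 (B = (-(-3 - 456*(-223)))/3 = (-(-3 + 101688))/3 = (-1*101685)/3 = (⅓)*(-101685) = -33895)
B + z(M(-4, 3)) = -33895 + (-5*(-4))² = -33895 + 20² = -33895 + 400 = -33495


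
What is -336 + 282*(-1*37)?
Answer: -10770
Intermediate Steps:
-336 + 282*(-1*37) = -336 + 282*(-37) = -336 - 10434 = -10770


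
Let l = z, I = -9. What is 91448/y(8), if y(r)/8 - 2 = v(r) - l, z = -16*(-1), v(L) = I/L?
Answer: -91448/121 ≈ -755.77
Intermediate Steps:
v(L) = -9/L
z = 16
l = 16
y(r) = -112 - 72/r (y(r) = 16 + 8*(-9/r - 1*16) = 16 + 8*(-9/r - 16) = 16 + 8*(-16 - 9/r) = 16 + (-128 - 72/r) = -112 - 72/r)
91448/y(8) = 91448/(-112 - 72/8) = 91448/(-112 - 72*⅛) = 91448/(-112 - 9) = 91448/(-121) = 91448*(-1/121) = -91448/121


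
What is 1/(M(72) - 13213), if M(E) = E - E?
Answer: -1/13213 ≈ -7.5683e-5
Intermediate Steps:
M(E) = 0
1/(M(72) - 13213) = 1/(0 - 13213) = 1/(-13213) = -1/13213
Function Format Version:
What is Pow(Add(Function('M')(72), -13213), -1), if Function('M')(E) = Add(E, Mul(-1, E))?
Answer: Rational(-1, 13213) ≈ -7.5683e-5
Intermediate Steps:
Function('M')(E) = 0
Pow(Add(Function('M')(72), -13213), -1) = Pow(Add(0, -13213), -1) = Pow(-13213, -1) = Rational(-1, 13213)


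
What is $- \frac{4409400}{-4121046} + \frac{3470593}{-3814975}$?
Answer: $\frac{419879560787}{2620281243975} \approx 0.16024$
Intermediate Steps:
$- \frac{4409400}{-4121046} + \frac{3470593}{-3814975} = \left(-4409400\right) \left(- \frac{1}{4121046}\right) + 3470593 \left(- \frac{1}{3814975}\right) = \frac{734900}{686841} - \frac{3470593}{3814975} = \frac{419879560787}{2620281243975}$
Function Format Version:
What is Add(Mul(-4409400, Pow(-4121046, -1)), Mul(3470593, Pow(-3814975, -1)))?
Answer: Rational(419879560787, 2620281243975) ≈ 0.16024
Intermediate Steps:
Add(Mul(-4409400, Pow(-4121046, -1)), Mul(3470593, Pow(-3814975, -1))) = Add(Mul(-4409400, Rational(-1, 4121046)), Mul(3470593, Rational(-1, 3814975))) = Add(Rational(734900, 686841), Rational(-3470593, 3814975)) = Rational(419879560787, 2620281243975)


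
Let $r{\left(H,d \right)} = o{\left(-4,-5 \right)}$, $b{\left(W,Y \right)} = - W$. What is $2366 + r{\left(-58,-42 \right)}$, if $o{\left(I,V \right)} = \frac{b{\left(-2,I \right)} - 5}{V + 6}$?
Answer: $2363$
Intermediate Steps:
$o{\left(I,V \right)} = - \frac{3}{6 + V}$ ($o{\left(I,V \right)} = \frac{\left(-1\right) \left(-2\right) - 5}{V + 6} = \frac{2 - 5}{6 + V} = - \frac{3}{6 + V}$)
$r{\left(H,d \right)} = -3$ ($r{\left(H,d \right)} = - \frac{3}{6 - 5} = - \frac{3}{1} = \left(-3\right) 1 = -3$)
$2366 + r{\left(-58,-42 \right)} = 2366 - 3 = 2363$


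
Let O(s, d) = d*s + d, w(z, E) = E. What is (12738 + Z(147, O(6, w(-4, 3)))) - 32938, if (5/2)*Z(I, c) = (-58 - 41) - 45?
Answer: -101288/5 ≈ -20258.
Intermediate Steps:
O(s, d) = d + d*s
Z(I, c) = -288/5 (Z(I, c) = 2*((-58 - 41) - 45)/5 = 2*(-99 - 45)/5 = (⅖)*(-144) = -288/5)
(12738 + Z(147, O(6, w(-4, 3)))) - 32938 = (12738 - 288/5) - 32938 = 63402/5 - 32938 = -101288/5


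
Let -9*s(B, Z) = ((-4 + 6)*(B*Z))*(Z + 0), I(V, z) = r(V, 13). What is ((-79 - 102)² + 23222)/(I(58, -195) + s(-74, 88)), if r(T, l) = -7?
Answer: 503847/1146049 ≈ 0.43964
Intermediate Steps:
I(V, z) = -7
s(B, Z) = -2*B*Z²/9 (s(B, Z) = -(-4 + 6)*(B*Z)*(Z + 0)/9 = -2*(B*Z)*Z/9 = -2*B*Z*Z/9 = -2*B*Z²/9)
((-79 - 102)² + 23222)/(I(58, -195) + s(-74, 88)) = ((-79 - 102)² + 23222)/(-7 - 2/9*(-74)*88²) = ((-181)² + 23222)/(-7 - 2/9*(-74)*7744) = (32761 + 23222)/(-7 + 1146112/9) = 55983/(1146049/9) = 55983*(9/1146049) = 503847/1146049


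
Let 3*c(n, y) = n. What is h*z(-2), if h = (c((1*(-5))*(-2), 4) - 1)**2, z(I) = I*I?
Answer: 196/9 ≈ 21.778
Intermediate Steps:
c(n, y) = n/3
z(I) = I**2
h = 49/9 (h = (((1*(-5))*(-2))/3 - 1)**2 = ((-5*(-2))/3 - 1)**2 = ((1/3)*10 - 1)**2 = (10/3 - 1)**2 = (7/3)**2 = 49/9 ≈ 5.4444)
h*z(-2) = (49/9)*(-2)**2 = (49/9)*4 = 196/9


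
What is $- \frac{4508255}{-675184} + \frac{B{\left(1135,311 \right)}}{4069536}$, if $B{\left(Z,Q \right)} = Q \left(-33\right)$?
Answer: $\frac{382074512631}{57243449888} \approx 6.6746$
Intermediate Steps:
$B{\left(Z,Q \right)} = - 33 Q$
$- \frac{4508255}{-675184} + \frac{B{\left(1135,311 \right)}}{4069536} = - \frac{4508255}{-675184} + \frac{\left(-33\right) 311}{4069536} = \left(-4508255\right) \left(- \frac{1}{675184}\right) - \frac{3421}{1356512} = \frac{4508255}{675184} - \frac{3421}{1356512} = \frac{382074512631}{57243449888}$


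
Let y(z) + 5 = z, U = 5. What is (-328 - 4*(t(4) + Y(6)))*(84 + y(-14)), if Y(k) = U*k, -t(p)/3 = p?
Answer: -26000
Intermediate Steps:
t(p) = -3*p
y(z) = -5 + z
Y(k) = 5*k
(-328 - 4*(t(4) + Y(6)))*(84 + y(-14)) = (-328 - 4*(-3*4 + 5*6))*(84 + (-5 - 14)) = (-328 - 4*(-12 + 30))*(84 - 19) = (-328 - 4*18)*65 = (-328 - 72)*65 = -400*65 = -26000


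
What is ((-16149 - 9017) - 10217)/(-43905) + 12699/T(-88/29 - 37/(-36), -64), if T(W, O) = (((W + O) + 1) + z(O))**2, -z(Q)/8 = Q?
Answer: 8313137350867663/9561301126076505 ≈ 0.86946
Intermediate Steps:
z(Q) = -8*Q
T(W, O) = (1 + W - 7*O)**2 (T(W, O) = (((W + O) + 1) - 8*O)**2 = (((O + W) + 1) - 8*O)**2 = ((1 + O + W) - 8*O)**2 = (1 + W - 7*O)**2)
((-16149 - 9017) - 10217)/(-43905) + 12699/T(-88/29 - 37/(-36), -64) = ((-16149 - 9017) - 10217)/(-43905) + 12699/((1 + (-88/29 - 37/(-36)) - 7*(-64))**2) = (-25166 - 10217)*(-1/43905) + 12699/((1 + (-88*1/29 - 37*(-1/36)) + 448)**2) = -35383*(-1/43905) + 12699/((1 + (-88/29 + 37/36) + 448)**2) = 35383/43905 + 12699/((1 - 2095/1044 + 448)**2) = 35383/43905 + 12699/((466661/1044)**2) = 35383/43905 + 12699/(217772488921/1089936) = 35383/43905 + 12699*(1089936/217772488921) = 35383/43905 + 13841097264/217772488921 = 8313137350867663/9561301126076505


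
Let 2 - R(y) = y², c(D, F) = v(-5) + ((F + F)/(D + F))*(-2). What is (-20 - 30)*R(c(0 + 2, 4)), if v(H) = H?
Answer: 25550/9 ≈ 2838.9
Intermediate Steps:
c(D, F) = -5 - 4*F/(D + F) (c(D, F) = -5 + ((F + F)/(D + F))*(-2) = -5 + ((2*F)/(D + F))*(-2) = -5 + (2*F/(D + F))*(-2) = -5 - 4*F/(D + F))
R(y) = 2 - y²
(-20 - 30)*R(c(0 + 2, 4)) = (-20 - 30)*(2 - ((-9*4 - 5*(0 + 2))/((0 + 2) + 4))²) = -50*(2 - ((-36 - 5*2)/(2 + 4))²) = -50*(2 - ((-36 - 10)/6)²) = -50*(2 - ((⅙)*(-46))²) = -50*(2 - (-23/3)²) = -50*(2 - 1*529/9) = -50*(2 - 529/9) = -50*(-511/9) = 25550/9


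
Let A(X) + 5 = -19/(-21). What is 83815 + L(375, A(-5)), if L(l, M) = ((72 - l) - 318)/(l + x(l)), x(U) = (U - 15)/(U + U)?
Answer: 87417320/1043 ≈ 83813.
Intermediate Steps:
A(X) = -86/21 (A(X) = -5 - 19/(-21) = -5 - 19*(-1/21) = -5 + 19/21 = -86/21)
x(U) = (-15 + U)/(2*U) (x(U) = (-15 + U)/((2*U)) = (-15 + U)*(1/(2*U)) = (-15 + U)/(2*U))
L(l, M) = (-246 - l)/(l + (-15 + l)/(2*l)) (L(l, M) = ((72 - l) - 318)/(l + (-15 + l)/(2*l)) = (-246 - l)/(l + (-15 + l)/(2*l)))
83815 + L(375, A(-5)) = 83815 - 2*375*(246 + 375)/(-15 + 375 + 2*375²) = 83815 - 2*375*621/(-15 + 375 + 2*140625) = 83815 - 2*375*621/(-15 + 375 + 281250) = 83815 - 2*375*621/281610 = 83815 - 2*375*1/281610*621 = 83815 - 1725/1043 = 87417320/1043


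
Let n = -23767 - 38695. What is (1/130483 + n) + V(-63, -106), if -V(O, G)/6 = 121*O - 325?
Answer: -1927755841/130483 ≈ -14774.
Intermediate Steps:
n = -62462
V(O, G) = 1950 - 726*O (V(O, G) = -6*(121*O - 325) = -6*(-325 + 121*O) = 1950 - 726*O)
(1/130483 + n) + V(-63, -106) = (1/130483 - 62462) + (1950 - 726*(-63)) = (1/130483 - 62462) + (1950 + 45738) = -8150229145/130483 + 47688 = -1927755841/130483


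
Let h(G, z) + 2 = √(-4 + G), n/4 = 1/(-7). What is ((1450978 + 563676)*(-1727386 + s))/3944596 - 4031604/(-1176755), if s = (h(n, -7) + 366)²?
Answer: -6616902336308287963/8123190365465 + 209524016*I*√14/986149 ≈ -8.1457e+5 + 794.98*I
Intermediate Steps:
n = -4/7 (n = 4/(-7) = 4*(-⅐) = -4/7 ≈ -0.57143)
h(G, z) = -2 + √(-4 + G)
s = (364 + 4*I*√14/7)² (s = ((-2 + √(-4 - 4/7)) + 366)² = ((-2 + √(-32/7)) + 366)² = ((-2 + 4*I*√14/7) + 366)² = (364 + 4*I*√14/7)² ≈ 1.3249e+5 + 1557.0*I)
((1450978 + 563676)*(-1727386 + s))/3944596 - 4031604/(-1176755) = ((1450978 + 563676)*(-1727386 + (927440/7 + 416*I*√14)))/3944596 - 4031604/(-1176755) = (2014654*(-11164262/7 + 416*I*√14))*(1/3944596) - 4031604*(-1/1176755) = (-22492125095348/7 + 838096064*I*√14)*(1/3944596) + 4031604/1176755 = (-5623031273837/6903043 + 209524016*I*√14/986149) + 4031604/1176755 = -6616902336308287963/8123190365465 + 209524016*I*√14/986149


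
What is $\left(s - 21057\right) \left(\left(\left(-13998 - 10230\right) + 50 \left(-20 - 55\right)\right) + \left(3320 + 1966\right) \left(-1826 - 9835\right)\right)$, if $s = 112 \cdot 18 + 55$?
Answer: $1170829103664$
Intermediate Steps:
$s = 2071$ ($s = 2016 + 55 = 2071$)
$\left(s - 21057\right) \left(\left(\left(-13998 - 10230\right) + 50 \left(-20 - 55\right)\right) + \left(3320 + 1966\right) \left(-1826 - 9835\right)\right) = \left(2071 - 21057\right) \left(\left(\left(-13998 - 10230\right) + 50 \left(-20 - 55\right)\right) + \left(3320 + 1966\right) \left(-1826 - 9835\right)\right) = - 18986 \left(\left(-24228 + 50 \left(-75\right)\right) + 5286 \left(-11661\right)\right) = - 18986 \left(\left(-24228 - 3750\right) - 61640046\right) = - 18986 \left(-27978 - 61640046\right) = \left(-18986\right) \left(-61668024\right) = 1170829103664$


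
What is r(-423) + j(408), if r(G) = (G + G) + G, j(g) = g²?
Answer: 165195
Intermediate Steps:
r(G) = 3*G (r(G) = 2*G + G = 3*G)
r(-423) + j(408) = 3*(-423) + 408² = -1269 + 166464 = 165195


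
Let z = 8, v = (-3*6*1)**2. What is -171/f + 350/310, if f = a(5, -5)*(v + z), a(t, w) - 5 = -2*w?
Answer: 56333/51460 ≈ 1.0947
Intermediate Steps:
v = 324 (v = (-18*1)**2 = (-18)**2 = 324)
a(t, w) = 5 - 2*w
f = 4980 (f = (5 - 2*(-5))*(324 + 8) = (5 + 10)*332 = 15*332 = 4980)
-171/f + 350/310 = -171/4980 + 350/310 = -171*1/4980 + 350*(1/310) = -57/1660 + 35/31 = 56333/51460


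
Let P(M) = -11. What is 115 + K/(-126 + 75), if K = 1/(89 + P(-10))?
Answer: 457469/3978 ≈ 115.00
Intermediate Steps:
K = 1/78 (K = 1/(89 - 11) = 1/78 ≈ 0.012821)
115 + K/(-126 + 75) = 115 + 1/(78*(-126 + 75)) = 115 + (1/78)/(-51) = 115 + (1/78)*(-1/51) = 115 - 1/3978 = 457469/3978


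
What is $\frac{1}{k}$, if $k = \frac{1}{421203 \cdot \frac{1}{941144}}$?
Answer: $\frac{421203}{941144} \approx 0.44754$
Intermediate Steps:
$k = \frac{941144}{421203}$ ($k = \frac{1}{421203 \cdot \frac{1}{941144}} = \frac{1}{\frac{421203}{941144}} = \frac{941144}{421203} \approx 2.2344$)
$\frac{1}{k} = \frac{1}{\frac{941144}{421203}} = \frac{421203}{941144}$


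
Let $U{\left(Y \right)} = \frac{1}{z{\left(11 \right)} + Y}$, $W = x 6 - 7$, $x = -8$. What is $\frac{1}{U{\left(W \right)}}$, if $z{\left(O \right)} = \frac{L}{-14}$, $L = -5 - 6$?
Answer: $- \frac{759}{14} \approx -54.214$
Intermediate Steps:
$L = -11$ ($L = -5 - 6 = -11$)
$z{\left(O \right)} = \frac{11}{14}$ ($z{\left(O \right)} = - \frac{11}{-14} = \left(-11\right) \left(- \frac{1}{14}\right) = \frac{11}{14}$)
$W = -55$ ($W = \left(-8\right) 6 - 7 = -48 - 7 = -55$)
$U{\left(Y \right)} = \frac{1}{\frac{11}{14} + Y}$
$\frac{1}{U{\left(W \right)}} = \frac{1}{14 \frac{1}{11 + 14 \left(-55\right)}} = \frac{1}{14 \frac{1}{11 - 770}} = \frac{1}{14 \frac{1}{-759}} = \frac{1}{14 \left(- \frac{1}{759}\right)} = \frac{1}{- \frac{14}{759}} = - \frac{759}{14}$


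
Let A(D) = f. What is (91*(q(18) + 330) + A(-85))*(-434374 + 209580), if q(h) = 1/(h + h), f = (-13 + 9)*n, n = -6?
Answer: -121617487895/18 ≈ -6.7565e+9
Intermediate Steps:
f = 24 (f = (-13 + 9)*(-6) = -4*(-6) = 24)
A(D) = 24
q(h) = 1/(2*h)
(91*(q(18) + 330) + A(-85))*(-434374 + 209580) = (91*((½)/18 + 330) + 24)*(-434374 + 209580) = (91*((½)*(1/18) + 330) + 24)*(-224794) = (91*(1/36 + 330) + 24)*(-224794) = (91*(11881/36) + 24)*(-224794) = (1081171/36 + 24)*(-224794) = (1082035/36)*(-224794) = -121617487895/18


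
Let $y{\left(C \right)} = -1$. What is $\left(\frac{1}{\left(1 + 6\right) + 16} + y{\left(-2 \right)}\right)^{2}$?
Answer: $\frac{484}{529} \approx 0.91493$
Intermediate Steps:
$\left(\frac{1}{\left(1 + 6\right) + 16} + y{\left(-2 \right)}\right)^{2} = \left(\frac{1}{\left(1 + 6\right) + 16} - 1\right)^{2} = \left(\frac{1}{7 + 16} - 1\right)^{2} = \left(\frac{1}{23} - 1\right)^{2} = \left(- \frac{22}{23}\right)^{2} = \frac{484}{529}$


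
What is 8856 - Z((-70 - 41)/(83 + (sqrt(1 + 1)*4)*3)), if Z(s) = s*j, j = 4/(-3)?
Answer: 58446172/6601 + 1776*sqrt(2)/6601 ≈ 8854.5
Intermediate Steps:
j = -4/3 (j = 4*(-1/3) = -4/3 ≈ -1.3333)
Z(s) = -4*s/3 (Z(s) = s*(-4/3) = -4*s/3)
8856 - Z((-70 - 41)/(83 + (sqrt(1 + 1)*4)*3)) = 8856 - (-4)*(-70 - 41)/(83 + (sqrt(1 + 1)*4)*3)/3 = 8856 - (-4)*(-111/(83 + (sqrt(2)*4)*3))/3 = 8856 - (-4)*(-111/(83 + (4*sqrt(2))*3))/3 = 8856 - (-4)*(-111/(83 + 12*sqrt(2)))/3 = 8856 - 148/(83 + 12*sqrt(2))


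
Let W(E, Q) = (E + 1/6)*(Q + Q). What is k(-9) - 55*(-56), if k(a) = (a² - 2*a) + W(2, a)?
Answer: 3140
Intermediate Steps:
W(E, Q) = 2*Q*(⅙ + E) (W(E, Q) = (E + ⅙)*(2*Q) = (⅙ + E)*(2*Q) = 2*Q*(⅙ + E))
k(a) = a² + 7*a/3 (k(a) = (a² - 2*a) + a*(1 + 6*2)/3 = (a² - 2*a) + a*(1 + 12)/3 = (a² - 2*a) + (⅓)*a*13 = (a² - 2*a) + 13*a/3 = a² + 7*a/3)
k(-9) - 55*(-56) = (⅓)*(-9)*(7 + 3*(-9)) - 55*(-56) = (⅓)*(-9)*(7 - 27) + 3080 = (⅓)*(-9)*(-20) + 3080 = 60 + 3080 = 3140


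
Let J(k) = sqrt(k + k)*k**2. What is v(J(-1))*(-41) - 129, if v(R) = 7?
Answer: -416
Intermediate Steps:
J(k) = sqrt(2)*k**(5/2) (J(k) = sqrt(2*k)*k**2 = (sqrt(2)*sqrt(k))*k**2 = sqrt(2)*k**(5/2))
v(J(-1))*(-41) - 129 = 7*(-41) - 129 = -287 - 129 = -416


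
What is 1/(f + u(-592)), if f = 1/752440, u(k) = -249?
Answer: -752440/187357559 ≈ -0.0040161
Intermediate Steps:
f = 1/752440 ≈ 1.3290e-6
1/(f + u(-592)) = 1/(1/752440 - 249) = 1/(-187357559/752440) = -752440/187357559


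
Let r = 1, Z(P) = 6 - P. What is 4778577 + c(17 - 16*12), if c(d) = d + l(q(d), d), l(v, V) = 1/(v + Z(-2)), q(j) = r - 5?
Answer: 19113609/4 ≈ 4.7784e+6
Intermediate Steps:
q(j) = -4 (q(j) = 1 - 5 = -4)
l(v, V) = 1/(8 + v) (l(v, V) = 1/(v + (6 - 1*(-2))) = 1/(v + (6 + 2)) = 1/(v + 8) = 1/(8 + v))
c(d) = ¼ + d (c(d) = d + 1/(8 - 4) = d + 1/4 = d + ¼ = ¼ + d)
4778577 + c(17 - 16*12) = 4778577 + (¼ + (17 - 16*12)) = 4778577 + (¼ + (17 - 192)) = 4778577 + (¼ - 175) = 4778577 - 699/4 = 19113609/4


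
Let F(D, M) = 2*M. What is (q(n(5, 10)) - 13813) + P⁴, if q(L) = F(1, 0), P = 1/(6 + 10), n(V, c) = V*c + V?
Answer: -905248767/65536 ≈ -13813.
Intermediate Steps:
n(V, c) = V + V*c
P = 1/16 ≈ 0.062500
q(L) = 0 (q(L) = 2*0 = 0)
(q(n(5, 10)) - 13813) + P⁴ = (0 - 13813) + (1/16)⁴ = -13813 + 1/65536 = -905248767/65536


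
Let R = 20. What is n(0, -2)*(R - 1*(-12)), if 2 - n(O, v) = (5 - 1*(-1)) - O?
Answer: -128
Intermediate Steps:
n(O, v) = -4 + O (n(O, v) = 2 - ((5 - 1*(-1)) - O) = 2 - ((5 + 1) - O) = 2 - (6 - O) = 2 + (-6 + O) = -4 + O)
n(0, -2)*(R - 1*(-12)) = (-4 + 0)*(20 - 1*(-12)) = -4*(20 + 12) = -4*32 = -128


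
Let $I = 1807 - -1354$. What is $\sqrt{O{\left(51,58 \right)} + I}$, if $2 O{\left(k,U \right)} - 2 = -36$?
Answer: $2 \sqrt{786} \approx 56.071$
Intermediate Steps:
$O{\left(k,U \right)} = -17$ ($O{\left(k,U \right)} = 1 + \frac{1}{2} \left(-36\right) = 1 - 18 = -17$)
$I = 3161$ ($I = 1807 + 1354 = 3161$)
$\sqrt{O{\left(51,58 \right)} + I} = \sqrt{-17 + 3161} = \sqrt{3144} = 2 \sqrt{786}$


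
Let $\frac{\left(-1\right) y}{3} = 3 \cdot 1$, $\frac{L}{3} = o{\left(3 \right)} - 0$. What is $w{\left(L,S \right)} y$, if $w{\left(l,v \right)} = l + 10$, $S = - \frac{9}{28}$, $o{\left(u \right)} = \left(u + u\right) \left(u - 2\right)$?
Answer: $-252$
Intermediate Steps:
$o{\left(u \right)} = 2 u \left(-2 + u\right)$
$L = 18$ ($L = 3 \left(2 \cdot 3 \left(-2 + 3\right) - 0\right) = 3 \left(2 \cdot 3 \cdot 1 + 0\right) = 3 \left(6 + 0\right) = 3 \cdot 6 = 18$)
$S = - \frac{9}{28}$ ($S = \left(-9\right) \frac{1}{28} = - \frac{9}{28} \approx -0.32143$)
$w{\left(l,v \right)} = 10 + l$
$y = -9$ ($y = - 3 \cdot 3 \cdot 1 = \left(-3\right) 3 = -9$)
$w{\left(L,S \right)} y = \left(10 + 18\right) \left(-9\right) = 28 \left(-9\right) = -252$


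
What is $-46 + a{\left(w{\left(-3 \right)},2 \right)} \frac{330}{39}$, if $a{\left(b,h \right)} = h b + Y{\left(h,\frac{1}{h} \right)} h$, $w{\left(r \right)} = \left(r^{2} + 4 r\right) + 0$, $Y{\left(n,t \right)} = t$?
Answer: $- \frac{1148}{13} \approx -88.308$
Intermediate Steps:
$w{\left(r \right)} = r^{2} + 4 r$
$a{\left(b,h \right)} = 1 + b h$ ($a{\left(b,h \right)} = h b + \frac{h}{h} = b h + 1 = 1 + b h$)
$-46 + a{\left(w{\left(-3 \right)},2 \right)} \frac{330}{39} = -46 + \left(1 + - 3 \left(4 - 3\right) 2\right) \frac{330}{39} = -46 + \left(1 + \left(-3\right) 1 \cdot 2\right) 330 \cdot \frac{1}{39} = -46 + \left(1 - 6\right) \frac{110}{13} = -46 - \frac{550}{13} = - \frac{1148}{13}$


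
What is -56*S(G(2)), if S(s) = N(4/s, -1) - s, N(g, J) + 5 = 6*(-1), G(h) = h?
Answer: 728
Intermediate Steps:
N(g, J) = -11 (N(g, J) = -5 + 6*(-1) = -5 - 6 = -11)
S(s) = -11 - s
-56*S(G(2)) = -56*(-11 - 1*2) = -56*(-11 - 2) = -56*(-13) = 728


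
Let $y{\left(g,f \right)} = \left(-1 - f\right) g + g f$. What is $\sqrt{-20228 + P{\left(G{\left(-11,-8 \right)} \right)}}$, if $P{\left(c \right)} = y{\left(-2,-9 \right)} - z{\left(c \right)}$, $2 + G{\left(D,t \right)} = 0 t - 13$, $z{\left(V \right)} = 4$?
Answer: $17 i \sqrt{70} \approx 142.23 i$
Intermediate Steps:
$G{\left(D,t \right)} = -15$ ($G{\left(D,t \right)} = -2 - \left(13 + 0 t\right) = -2 + \left(0 - 13\right) = -2 - 13 = -15$)
$y{\left(g,f \right)} = f g + g \left(-1 - f\right)$ ($y{\left(g,f \right)} = g \left(-1 - f\right) + f g = f g + g \left(-1 - f\right)$)
$P{\left(c \right)} = -2$ ($P{\left(c \right)} = \left(-1\right) \left(-2\right) - 4 = 2 - 4 = -2$)
$\sqrt{-20228 + P{\left(G{\left(-11,-8 \right)} \right)}} = \sqrt{-20228 - 2} = \sqrt{-20230} = 17 i \sqrt{70}$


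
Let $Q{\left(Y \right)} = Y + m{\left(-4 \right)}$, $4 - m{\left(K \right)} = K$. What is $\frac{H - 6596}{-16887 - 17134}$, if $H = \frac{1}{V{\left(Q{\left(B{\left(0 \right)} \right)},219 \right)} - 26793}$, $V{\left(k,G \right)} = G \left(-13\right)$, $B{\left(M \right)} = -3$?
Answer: $\frac{195505441}{1008382440} \approx 0.19388$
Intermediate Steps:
$m{\left(K \right)} = 4 - K$
$Q{\left(Y \right)} = 8 + Y$ ($Q{\left(Y \right)} = Y + \left(4 - -4\right) = Y + \left(4 + 4\right) = Y + 8 = 8 + Y$)
$V{\left(k,G \right)} = - 13 G$
$H = - \frac{1}{29640}$ ($H = \frac{1}{\left(-13\right) 219 - 26793} = \frac{1}{-2847 - 26793} = \frac{1}{-29640} = - \frac{1}{29640} \approx -3.3738 \cdot 10^{-5}$)
$\frac{H - 6596}{-16887 - 17134} = \frac{- \frac{1}{29640} - 6596}{-16887 - 17134} = - \frac{195505441}{29640 \left(-34021\right)} = \left(- \frac{195505441}{29640}\right) \left(- \frac{1}{34021}\right) = \frac{195505441}{1008382440}$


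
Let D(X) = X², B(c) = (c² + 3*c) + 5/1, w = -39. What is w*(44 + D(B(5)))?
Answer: -80691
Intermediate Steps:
B(c) = 5 + c² + 3*c (B(c) = (c² + 3*c) + 5*1 = (c² + 3*c) + 5 = 5 + c² + 3*c)
w*(44 + D(B(5))) = -39*(44 + (5 + 5² + 3*5)²) = -39*(44 + (5 + 25 + 15)²) = -39*(44 + 45²) = -39*(44 + 2025) = -39*2069 = -80691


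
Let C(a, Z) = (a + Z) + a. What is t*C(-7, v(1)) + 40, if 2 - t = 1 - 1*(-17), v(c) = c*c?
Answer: 248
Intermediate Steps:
v(c) = c²
C(a, Z) = Z + 2*a (C(a, Z) = (Z + a) + a = Z + 2*a)
t = -16 (t = 2 - (1 - 1*(-17)) = 2 - (1 + 17) = 2 - 1*18 = 2 - 18 = -16)
t*C(-7, v(1)) + 40 = -16*(1² + 2*(-7)) + 40 = -16*(1 - 14) + 40 = -16*(-13) + 40 = 208 + 40 = 248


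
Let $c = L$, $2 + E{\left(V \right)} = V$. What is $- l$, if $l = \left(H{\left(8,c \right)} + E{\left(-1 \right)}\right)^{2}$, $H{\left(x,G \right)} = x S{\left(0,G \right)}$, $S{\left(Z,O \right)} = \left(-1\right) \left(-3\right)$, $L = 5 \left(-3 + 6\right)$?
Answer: $-441$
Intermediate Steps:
$L = 15$ ($L = 5 \cdot 3 = 15$)
$E{\left(V \right)} = -2 + V$
$S{\left(Z,O \right)} = 3$
$c = 15$
$H{\left(x,G \right)} = 3 x$ ($H{\left(x,G \right)} = x 3 = 3 x$)
$l = 441$ ($l = \left(3 \cdot 8 - 3\right)^{2} = \left(24 - 3\right)^{2} = 21^{2} = 441$)
$- l = \left(-1\right) 441 = -441$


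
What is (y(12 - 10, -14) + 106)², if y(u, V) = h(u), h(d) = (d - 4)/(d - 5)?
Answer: 102400/9 ≈ 11378.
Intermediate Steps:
h(d) = (-4 + d)/(-5 + d)
y(u, V) = (-4 + u)/(-5 + u)
(y(12 - 10, -14) + 106)² = ((-4 + (12 - 10))/(-5 + (12 - 10)) + 106)² = ((-4 + 2)/(-5 + 2) + 106)² = (-2/(-3) + 106)² = (-⅓*(-2) + 106)² = (⅔ + 106)² = (320/3)² = 102400/9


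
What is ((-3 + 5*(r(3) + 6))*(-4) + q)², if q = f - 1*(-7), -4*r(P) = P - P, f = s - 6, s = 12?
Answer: 9025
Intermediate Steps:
f = 6 (f = 12 - 6 = 6)
r(P) = 0 (r(P) = -(P - P)/4 = -¼*0 = 0)
q = 13 (q = 6 - 1*(-7) = 6 + 7 = 13)
((-3 + 5*(r(3) + 6))*(-4) + q)² = ((-3 + 5*(0 + 6))*(-4) + 13)² = ((-3 + 5*6)*(-4) + 13)² = ((-3 + 30)*(-4) + 13)² = (27*(-4) + 13)² = (-108 + 13)² = (-95)² = 9025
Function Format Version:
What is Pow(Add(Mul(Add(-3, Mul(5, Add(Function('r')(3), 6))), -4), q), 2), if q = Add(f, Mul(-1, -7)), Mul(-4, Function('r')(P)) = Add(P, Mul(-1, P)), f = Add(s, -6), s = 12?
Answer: 9025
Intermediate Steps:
f = 6 (f = Add(12, -6) = 6)
Function('r')(P) = 0 (Function('r')(P) = Mul(Rational(-1, 4), Add(P, Mul(-1, P))) = Mul(Rational(-1, 4), 0) = 0)
q = 13 (q = Add(6, Mul(-1, -7)) = Add(6, 7) = 13)
Pow(Add(Mul(Add(-3, Mul(5, Add(Function('r')(3), 6))), -4), q), 2) = Pow(Add(Mul(Add(-3, Mul(5, Add(0, 6))), -4), 13), 2) = Pow(Add(Mul(Add(-3, Mul(5, 6)), -4), 13), 2) = Pow(Add(Mul(Add(-3, 30), -4), 13), 2) = Pow(Add(Mul(27, -4), 13), 2) = Pow(Add(-108, 13), 2) = Pow(-95, 2) = 9025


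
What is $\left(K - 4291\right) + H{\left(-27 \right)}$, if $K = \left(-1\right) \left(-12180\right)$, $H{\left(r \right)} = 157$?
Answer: $8046$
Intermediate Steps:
$K = 12180$
$\left(K - 4291\right) + H{\left(-27 \right)} = \left(12180 - 4291\right) + 157 = 7889 + 157 = 8046$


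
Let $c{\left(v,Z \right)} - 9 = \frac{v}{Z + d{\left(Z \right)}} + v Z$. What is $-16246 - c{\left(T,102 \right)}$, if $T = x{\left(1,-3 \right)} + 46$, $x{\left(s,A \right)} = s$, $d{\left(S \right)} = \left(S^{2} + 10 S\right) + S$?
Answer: $- \frac{244757819}{11628} \approx -21049.0$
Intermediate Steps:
$d{\left(S \right)} = S^{2} + 11 S$
$T = 47$ ($T = 1 + 46 = 47$)
$c{\left(v,Z \right)} = 9 + Z v + \frac{v}{Z + Z \left(11 + Z\right)}$ ($c{\left(v,Z \right)} = 9 + \left(\frac{v}{Z + Z \left(11 + Z\right)} + v Z\right) = 9 + \left(\frac{v}{Z + Z \left(11 + Z\right)} + Z v\right) = 9 + \left(Z v + \frac{v}{Z + Z \left(11 + Z\right)}\right) = 9 + Z v + \frac{v}{Z + Z \left(11 + Z\right)}$)
$-16246 - c{\left(T,102 \right)} = -16246 - \frac{47 + 9 \cdot 102^{2} + 108 \cdot 102 + 47 \cdot 102^{3} + 12 \cdot 47 \cdot 102^{2}}{102 \left(12 + 102\right)} = -16246 - \frac{47 + 9 \cdot 10404 + 11016 + 47 \cdot 1061208 + 12 \cdot 47 \cdot 10404}{102 \cdot 114} = -16246 - \frac{1}{102} \cdot \frac{1}{114} \left(47 + 93636 + 11016 + 49876776 + 5867856\right) = -16246 - \frac{1}{102} \cdot \frac{1}{114} \cdot 55849331 = -16246 - \frac{55849331}{11628} = - \frac{244757819}{11628}$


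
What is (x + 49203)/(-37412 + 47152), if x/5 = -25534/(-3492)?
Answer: 85972273/17006040 ≈ 5.0554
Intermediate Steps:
x = 63835/1746 (x = 5*(-25534/(-3492)) = 5*(-25534*(-1/3492)) = 5*(12767/1746) = 63835/1746 ≈ 36.561)
(x + 49203)/(-37412 + 47152) = (63835/1746 + 49203)/(-37412 + 47152) = (85972273/1746)/9740 = (85972273/1746)*(1/9740) = 85972273/17006040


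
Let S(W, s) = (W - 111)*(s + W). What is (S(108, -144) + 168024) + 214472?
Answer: 382604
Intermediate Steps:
S(W, s) = (-111 + W)*(W + s)
(S(108, -144) + 168024) + 214472 = ((108**2 - 111*108 - 111*(-144) + 108*(-144)) + 168024) + 214472 = ((11664 - 11988 + 15984 - 15552) + 168024) + 214472 = (108 + 168024) + 214472 = 168132 + 214472 = 382604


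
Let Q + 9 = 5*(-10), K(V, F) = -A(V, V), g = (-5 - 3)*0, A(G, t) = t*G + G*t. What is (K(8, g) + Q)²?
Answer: 34969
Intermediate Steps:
A(G, t) = 2*G*t (A(G, t) = G*t + G*t = 2*G*t)
g = 0 (g = -8*0 = 0)
K(V, F) = -2*V² (K(V, F) = -2*V*V = -2*V²)
Q = -59 (Q = -9 + 5*(-10) = -9 - 50 = -59)
(K(8, g) + Q)² = (-2*8² - 59)² = (-2*64 - 59)² = (-128 - 59)² = (-187)² = 34969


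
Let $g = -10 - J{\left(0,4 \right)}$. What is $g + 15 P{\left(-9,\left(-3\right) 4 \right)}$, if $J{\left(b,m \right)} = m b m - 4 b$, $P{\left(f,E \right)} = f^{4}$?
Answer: $98405$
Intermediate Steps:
$J{\left(b,m \right)} = - 4 b + b m^{2}$ ($J{\left(b,m \right)} = b m m - 4 b = b m^{2} - 4 b = - 4 b + b m^{2}$)
$g = -10$ ($g = -10 - 0 \left(-4 + 4^{2}\right) = -10 - 0 \left(-4 + 16\right) = -10 - 0 \cdot 12 = -10 - 0 = -10 + 0 = -10$)
$g + 15 P{\left(-9,\left(-3\right) 4 \right)} = -10 + 15 \left(-9\right)^{4} = -10 + 15 \cdot 6561 = -10 + 98415 = 98405$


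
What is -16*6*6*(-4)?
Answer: 2304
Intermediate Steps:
-16*6*6*(-4) = -576*(-4) = -16*(-144) = 2304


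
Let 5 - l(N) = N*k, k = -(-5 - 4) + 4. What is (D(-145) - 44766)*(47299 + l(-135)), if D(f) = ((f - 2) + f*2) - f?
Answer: -2210500422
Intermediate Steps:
D(f) = -2 + 2*f (D(f) = ((-2 + f) + 2*f) - f = (-2 + 3*f) - f = -2 + 2*f)
k = 13 (k = -1*(-9) + 4 = 9 + 4 = 13)
l(N) = 5 - 13*N (l(N) = 5 - N*13 = 5 - 13*N)
(D(-145) - 44766)*(47299 + l(-135)) = ((-2 + 2*(-145)) - 44766)*(47299 + (5 - 13*(-135))) = ((-2 - 290) - 44766)*(47299 + (5 + 1755)) = (-292 - 44766)*(47299 + 1760) = -45058*49059 = -2210500422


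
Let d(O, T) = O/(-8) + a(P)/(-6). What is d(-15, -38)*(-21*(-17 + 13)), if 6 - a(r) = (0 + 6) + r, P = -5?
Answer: 175/2 ≈ 87.500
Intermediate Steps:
a(r) = -r (a(r) = 6 - ((0 + 6) + r) = 6 - (6 + r) = 6 + (-6 - r) = -r)
d(O, T) = -5/6 - O/8 (d(O, T) = O/(-8) - 1*(-5)/(-6) = O*(-1/8) + 5*(-1/6) = -O/8 - 5/6 = -5/6 - O/8)
d(-15, -38)*(-21*(-17 + 13)) = (-5/6 - 1/8*(-15))*(-21*(-17 + 13)) = (-5/6 + 15/8)*(-21*(-4)) = (25/24)*84 = 175/2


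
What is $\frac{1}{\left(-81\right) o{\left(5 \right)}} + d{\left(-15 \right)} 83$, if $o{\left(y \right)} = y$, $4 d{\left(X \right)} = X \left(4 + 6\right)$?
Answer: $- \frac{2521127}{810} \approx -3112.5$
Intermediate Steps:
$d{\left(X \right)} = \frac{5 X}{2}$ ($d{\left(X \right)} = \frac{X \left(4 + 6\right)}{4} = \frac{X 10}{4} = \frac{10 X}{4} = \frac{5 X}{2}$)
$\frac{1}{\left(-81\right) o{\left(5 \right)}} + d{\left(-15 \right)} 83 = \frac{1}{\left(-81\right) 5} + \frac{5}{2} \left(-15\right) 83 = \frac{1}{-405} - \frac{6225}{2} = - \frac{1}{405} - \frac{6225}{2} = - \frac{2521127}{810}$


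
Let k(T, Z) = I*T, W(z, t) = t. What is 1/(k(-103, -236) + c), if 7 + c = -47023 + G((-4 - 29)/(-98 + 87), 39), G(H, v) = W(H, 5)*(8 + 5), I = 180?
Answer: -1/65505 ≈ -1.5266e-5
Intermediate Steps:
k(T, Z) = 180*T
G(H, v) = 65 (G(H, v) = 5*(8 + 5) = 5*13 = 65)
c = -46965 (c = -7 + (-47023 + 65) = -7 - 46958 = -46965)
1/(k(-103, -236) + c) = 1/(180*(-103) - 46965) = 1/(-18540 - 46965) = 1/(-65505) = -1/65505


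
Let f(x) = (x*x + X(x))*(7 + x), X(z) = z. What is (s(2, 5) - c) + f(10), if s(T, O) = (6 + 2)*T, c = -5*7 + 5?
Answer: 1916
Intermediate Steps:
c = -30 (c = -35 + 5 = -30)
f(x) = (7 + x)*(x + x²) (f(x) = (x*x + x)*(7 + x) = (x² + x)*(7 + x) = (x + x²)*(7 + x) = (7 + x)*(x + x²))
s(T, O) = 8*T
(s(2, 5) - c) + f(10) = (8*2 - 1*(-30)) + 10*(7 + 10² + 8*10) = (16 + 30) + 10*(7 + 100 + 80) = 46 + 10*187 = 46 + 1870 = 1916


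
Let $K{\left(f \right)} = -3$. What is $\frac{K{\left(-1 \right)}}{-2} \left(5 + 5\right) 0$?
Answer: $0$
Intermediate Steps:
$\frac{K{\left(-1 \right)}}{-2} \left(5 + 5\right) 0 = - \frac{3}{-2} \left(5 + 5\right) 0 = \left(-3\right) \left(- \frac{1}{2}\right) 10 \cdot 0 = \frac{3}{2} \cdot 0 = 0$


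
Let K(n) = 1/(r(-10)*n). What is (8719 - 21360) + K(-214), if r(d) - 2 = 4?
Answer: -16231045/1284 ≈ -12641.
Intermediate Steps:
r(d) = 6 (r(d) = 2 + 4 = 6)
K(n) = 1/(6*n)
(8719 - 21360) + K(-214) = (8719 - 21360) + (⅙)/(-214) = -12641 + (⅙)*(-1/214) = -12641 - 1/1284 = -16231045/1284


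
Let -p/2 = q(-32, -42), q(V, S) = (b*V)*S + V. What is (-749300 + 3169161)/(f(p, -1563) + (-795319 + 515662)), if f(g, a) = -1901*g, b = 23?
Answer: 2419861/117126103 ≈ 0.020660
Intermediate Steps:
q(V, S) = V + 23*S*V (q(V, S) = (23*V)*S + V = 23*S*V + V = V + 23*S*V)
p = -61760 (p = -(-64)*(1 + 23*(-42)) = -(-64)*(1 - 966) = -(-64)*(-965) = -2*30880 = -61760)
(-749300 + 3169161)/(f(p, -1563) + (-795319 + 515662)) = (-749300 + 3169161)/(-1901*(-61760) + (-795319 + 515662)) = 2419861/(117405760 - 279657) = 2419861/117126103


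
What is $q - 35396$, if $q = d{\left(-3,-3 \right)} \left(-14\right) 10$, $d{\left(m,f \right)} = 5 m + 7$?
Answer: $-34276$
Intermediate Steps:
$d{\left(m,f \right)} = 7 + 5 m$
$q = 1120$ ($q = \left(7 + 5 \left(-3\right)\right) \left(-14\right) 10 = \left(7 - 15\right) \left(-14\right) 10 = \left(-8\right) \left(-14\right) 10 = 112 \cdot 10 = 1120$)
$q - 35396 = 1120 - 35396 = -34276$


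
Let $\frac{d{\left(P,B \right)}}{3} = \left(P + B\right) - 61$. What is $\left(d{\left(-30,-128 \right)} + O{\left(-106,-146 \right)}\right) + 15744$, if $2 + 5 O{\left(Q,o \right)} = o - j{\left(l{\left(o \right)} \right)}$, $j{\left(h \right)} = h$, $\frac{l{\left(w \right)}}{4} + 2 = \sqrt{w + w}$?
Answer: $15059 - \frac{8 i \sqrt{73}}{5} \approx 15059.0 - 13.67 i$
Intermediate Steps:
$l{\left(w \right)} = -8 + 4 \sqrt{2} \sqrt{w}$ ($l{\left(w \right)} = -8 + 4 \sqrt{w + w} = -8 + 4 \sqrt{2 w} = -8 + 4 \sqrt{2} \sqrt{w}$)
$d{\left(P,B \right)} = -183 + 3 B + 3 P$ ($d{\left(P,B \right)} = 3 \left(\left(P + B\right) - 61\right) = 3 \left(\left(B + P\right) - 61\right) = 3 \left(-61 + B + P\right) = -183 + 3 B + 3 P$)
$O{\left(Q,o \right)} = \frac{6}{5} + \frac{o}{5} - \frac{4 \sqrt{2} \sqrt{o}}{5}$ ($O{\left(Q,o \right)} = - \frac{2}{5} + \frac{o - \left(-8 + 4 \sqrt{2} \sqrt{o}\right)}{5} = - \frac{2}{5} + \frac{8 + o - 4 \sqrt{2} \sqrt{o}}{5} = - \frac{2}{5} + \left(\frac{8}{5} + \frac{o}{5} - \frac{4 \sqrt{2} \sqrt{o}}{5}\right) = \frac{6}{5} + \frac{o}{5} - \frac{4 \sqrt{2} \sqrt{o}}{5}$)
$\left(d{\left(-30,-128 \right)} + O{\left(-106,-146 \right)}\right) + 15744 = \left(\left(-183 + 3 \left(-128\right) + 3 \left(-30\right)\right) + \left(\frac{6}{5} + \frac{1}{5} \left(-146\right) - \frac{4 \sqrt{2} \sqrt{-146}}{5}\right)\right) + 15744 = \left(\left(-183 - 384 - 90\right) - \left(28 + \frac{4 \sqrt{2} i \sqrt{146}}{5}\right)\right) + 15744 = \left(-657 - \left(28 + \frac{8 i \sqrt{73}}{5}\right)\right) + 15744 = \left(-685 - \frac{8 i \sqrt{73}}{5}\right) + 15744 = 15059 - \frac{8 i \sqrt{73}}{5}$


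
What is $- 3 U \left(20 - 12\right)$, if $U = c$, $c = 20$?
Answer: $-480$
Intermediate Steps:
$U = 20$
$- 3 U \left(20 - 12\right) = \left(-3\right) 20 \left(20 - 12\right) = - 60 \left(20 - 12\right) = \left(-60\right) 8 = -480$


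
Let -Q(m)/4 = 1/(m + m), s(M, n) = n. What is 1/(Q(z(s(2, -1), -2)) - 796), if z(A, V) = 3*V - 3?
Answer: -9/7162 ≈ -0.0012566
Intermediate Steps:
z(A, V) = -3 + 3*V
Q(m) = -2/m (Q(m) = -4/(m + m) = -4*1/(2*m) = -2/m)
1/(Q(z(s(2, -1), -2)) - 796) = 1/(-2/(-3 + 3*(-2)) - 796) = 1/(-2/(-3 - 6) - 796) = 1/(-2/(-9) - 796) = 1/(-2*(-1/9) - 796) = 1/(2/9 - 796) = 1/(-7162/9) = -9/7162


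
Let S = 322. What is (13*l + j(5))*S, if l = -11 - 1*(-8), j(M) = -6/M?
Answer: -64722/5 ≈ -12944.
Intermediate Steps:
l = -3 (l = -11 + 8 = -3)
(13*l + j(5))*S = (13*(-3) - 6/5)*322 = (-39 - 6*⅕)*322 = (-39 - 6/5)*322 = -201/5*322 = -64722/5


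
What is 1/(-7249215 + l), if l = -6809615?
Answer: -1/14058830 ≈ -7.1130e-8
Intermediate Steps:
1/(-7249215 + l) = 1/(-7249215 - 6809615) = 1/(-14058830) = -1/14058830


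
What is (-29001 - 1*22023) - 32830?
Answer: -83854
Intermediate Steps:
(-29001 - 1*22023) - 32830 = (-29001 - 22023) - 32830 = -51024 - 32830 = -83854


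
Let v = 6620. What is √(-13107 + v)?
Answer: I*√6487 ≈ 80.542*I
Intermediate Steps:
√(-13107 + v) = √(-13107 + 6620) = √(-6487) = I*√6487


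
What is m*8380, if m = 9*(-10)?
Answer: -754200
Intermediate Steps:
m = -90
m*8380 = -90*8380 = -754200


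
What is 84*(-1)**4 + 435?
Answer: 519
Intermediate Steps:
84*(-1)**4 + 435 = 84*1 + 435 = 84 + 435 = 519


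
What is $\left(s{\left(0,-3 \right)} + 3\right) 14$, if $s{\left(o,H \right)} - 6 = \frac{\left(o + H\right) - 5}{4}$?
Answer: $98$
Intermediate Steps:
$s{\left(o,H \right)} = \frac{19}{4} + \frac{H}{4} + \frac{o}{4}$ ($s{\left(o,H \right)} = 6 + \frac{\left(o + H\right) - 5}{4} = 6 + \left(\left(H + o\right) - 5\right) \frac{1}{4} = 6 + \left(-5 + H + o\right) \frac{1}{4} = 6 + \left(- \frac{5}{4} + \frac{H}{4} + \frac{o}{4}\right) = \frac{19}{4} + \frac{H}{4} + \frac{o}{4}$)
$\left(s{\left(0,-3 \right)} + 3\right) 14 = \left(\left(\frac{19}{4} + \frac{1}{4} \left(-3\right) + \frac{1}{4} \cdot 0\right) + 3\right) 14 = \left(\left(\frac{19}{4} - \frac{3}{4} + 0\right) + 3\right) 14 = \left(4 + 3\right) 14 = 7 \cdot 14 = 98$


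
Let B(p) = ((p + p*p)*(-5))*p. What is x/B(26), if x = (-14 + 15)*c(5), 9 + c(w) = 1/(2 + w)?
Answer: 31/319410 ≈ 9.7054e-5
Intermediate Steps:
c(w) = -9 + 1/(2 + w)
x = -62/7 (x = (-14 + 15)*((-17 - 9*5)/(2 + 5)) = 1*((-17 - 45)/7) = 1*((⅐)*(-62)) = 1*(-62/7) = -62/7 ≈ -8.8571)
B(p) = p*(-5*p - 5*p²) (B(p) = ((p + p²)*(-5))*p = (-5*p - 5*p²)*p = p*(-5*p - 5*p²))
x/B(26) = -62*1/(3380*(-1 - 1*26))/7 = -62*1/(3380*(-1 - 26))/7 = -62/(7*(5*676*(-27))) = -62/7/(-91260) = -62/7*(-1/91260) = 31/319410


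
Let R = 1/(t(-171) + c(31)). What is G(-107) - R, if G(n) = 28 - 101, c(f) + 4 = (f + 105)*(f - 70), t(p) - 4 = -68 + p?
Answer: -404638/5543 ≈ -73.000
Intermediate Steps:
t(p) = -64 + p (t(p) = 4 + (-68 + p) = -64 + p)
c(f) = -4 + (-70 + f)*(105 + f) (c(f) = -4 + (f + 105)*(f - 70) = -4 + (105 + f)*(-70 + f) = -4 + (-70 + f)*(105 + f))
G(n) = -73
R = -1/5543 (R = 1/((-64 - 171) + (-7354 + 31² + 35*31)) = 1/(-235 + (-7354 + 961 + 1085)) = 1/(-235 - 5308) = 1/(-5543) = -1/5543 ≈ -0.00018041)
G(-107) - R = -73 - 1*(-1/5543) = -73 + 1/5543 = -404638/5543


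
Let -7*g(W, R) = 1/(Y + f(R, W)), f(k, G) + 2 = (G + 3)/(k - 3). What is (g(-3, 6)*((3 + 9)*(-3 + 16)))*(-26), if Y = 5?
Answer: 1352/7 ≈ 193.14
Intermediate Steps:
f(k, G) = -2 + (3 + G)/(-3 + k) (f(k, G) = -2 + (G + 3)/(k - 3) = -2 + (3 + G)/(-3 + k))
g(W, R) = -1/(7*(5 + (9 + W - 2*R)/(-3 + R)))
(g(-3, 6)*((3 + 9)*(-3 + 16)))*(-26) = (((3 - 1*6)/(7*(-6 - 3 + 3*6)))*((3 + 9)*(-3 + 16)))*(-26) = (((3 - 6)/(7*(-6 - 3 + 18)))*(12*13))*(-26) = (((⅐)*(-3)/9)*156)*(-26) = (((⅐)*(⅑)*(-3))*156)*(-26) = -1/21*156*(-26) = -52/7*(-26) = 1352/7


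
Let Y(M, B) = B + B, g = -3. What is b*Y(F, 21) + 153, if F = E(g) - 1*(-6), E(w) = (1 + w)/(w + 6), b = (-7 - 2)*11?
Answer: -4005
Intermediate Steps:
b = -99 (b = -9*11 = -99)
E(w) = (1 + w)/(6 + w)
F = 16/3 (F = (1 - 3)/(6 - 3) - 1*(-6) = -2/3 + 6 = (⅓)*(-2) + 6 = -⅔ + 6 = 16/3 ≈ 5.3333)
Y(M, B) = 2*B
b*Y(F, 21) + 153 = -198*21 + 153 = -99*42 + 153 = -4158 + 153 = -4005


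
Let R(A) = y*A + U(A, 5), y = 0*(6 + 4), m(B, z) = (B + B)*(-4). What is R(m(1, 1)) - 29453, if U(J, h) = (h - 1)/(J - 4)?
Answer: -88360/3 ≈ -29453.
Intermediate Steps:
m(B, z) = -8*B (m(B, z) = (2*B)*(-4) = -8*B)
U(J, h) = (-1 + h)/(-4 + J)
y = 0 (y = 0*10 = 0)
R(A) = 4/(-4 + A) (R(A) = 0*A + (-1 + 5)/(-4 + A) = 0 + 4/(-4 + A) = 4/(-4 + A))
R(m(1, 1)) - 29453 = 4/(-4 - 8*1) - 29453 = 4/(-4 - 8) - 29453 = 4/(-12) - 29453 = 4*(-1/12) - 29453 = -1/3 - 29453 = -88360/3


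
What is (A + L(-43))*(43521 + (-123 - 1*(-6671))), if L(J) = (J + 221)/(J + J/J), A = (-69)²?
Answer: 5001492548/21 ≈ 2.3817e+8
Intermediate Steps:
A = 4761
L(J) = (221 + J)/(1 + J) (L(J) = (221 + J)/(J + 1) = (221 + J)/(1 + J))
(A + L(-43))*(43521 + (-123 - 1*(-6671))) = (4761 + (221 - 43)/(1 - 43))*(43521 + (-123 - 1*(-6671))) = (4761 + 178/(-42))*(43521 + (-123 + 6671)) = (4761 - 1/42*178)*(43521 + 6548) = (4761 - 89/21)*50069 = (99892/21)*50069 = 5001492548/21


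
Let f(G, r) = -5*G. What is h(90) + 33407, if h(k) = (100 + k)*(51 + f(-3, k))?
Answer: 45947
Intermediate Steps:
h(k) = 6600 + 66*k (h(k) = (100 + k)*(51 - 5*(-3)) = (100 + k)*(51 + 15) = (100 + k)*66 = 6600 + 66*k)
h(90) + 33407 = (6600 + 66*90) + 33407 = (6600 + 5940) + 33407 = 12540 + 33407 = 45947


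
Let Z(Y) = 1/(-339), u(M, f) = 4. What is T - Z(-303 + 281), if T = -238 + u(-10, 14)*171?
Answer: 151195/339 ≈ 446.00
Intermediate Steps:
T = 446 (T = -238 + 4*171 = -238 + 684 = 446)
Z(Y) = -1/339
T - Z(-303 + 281) = 446 - 1*(-1/339) = 446 + 1/339 = 151195/339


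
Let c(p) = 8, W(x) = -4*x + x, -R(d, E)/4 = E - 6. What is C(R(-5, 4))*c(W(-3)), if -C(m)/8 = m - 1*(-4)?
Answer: -768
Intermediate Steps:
R(d, E) = 24 - 4*E (R(d, E) = -4*(E - 6) = -4*(-6 + E) = 24 - 4*E)
W(x) = -3*x
C(m) = -32 - 8*m (C(m) = -8*(m - 1*(-4)) = -8*(m + 4) = -8*(4 + m) = -32 - 8*m)
C(R(-5, 4))*c(W(-3)) = (-32 - 8*(24 - 4*4))*8 = (-32 - 8*(24 - 16))*8 = (-32 - 8*8)*8 = (-32 - 64)*8 = -96*8 = -768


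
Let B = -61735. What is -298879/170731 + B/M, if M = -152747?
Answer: -35112792328/26078648057 ≈ -1.3464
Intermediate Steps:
-298879/170731 + B/M = -298879/170731 - 61735/(-152747) = -298879*1/170731 - 61735*(-1/152747) = -298879/170731 + 61735/152747 = -35112792328/26078648057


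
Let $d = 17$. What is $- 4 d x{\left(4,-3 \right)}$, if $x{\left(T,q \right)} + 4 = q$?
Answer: $476$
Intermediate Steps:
$x{\left(T,q \right)} = -4 + q$
$- 4 d x{\left(4,-3 \right)} = \left(-4\right) 17 \left(-4 - 3\right) = \left(-68\right) \left(-7\right) = 476$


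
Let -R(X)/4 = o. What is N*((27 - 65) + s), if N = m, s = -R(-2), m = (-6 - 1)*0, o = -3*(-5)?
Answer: 0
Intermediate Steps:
o = 15
R(X) = -60 (R(X) = -4*15 = -60)
m = 0 (m = -7*0 = 0)
s = 60 (s = -1*(-60) = 60)
N = 0
N*((27 - 65) + s) = 0*((27 - 65) + 60) = 0*(-38 + 60) = 0*22 = 0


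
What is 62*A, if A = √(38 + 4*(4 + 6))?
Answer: 62*√78 ≈ 547.57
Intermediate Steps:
A = √78 (A = √(38 + 4*10) = √(38 + 40) = √78 ≈ 8.8318)
62*A = 62*√78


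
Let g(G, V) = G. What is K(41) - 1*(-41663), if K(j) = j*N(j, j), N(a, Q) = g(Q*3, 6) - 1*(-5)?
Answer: 46911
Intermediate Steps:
N(a, Q) = 5 + 3*Q (N(a, Q) = Q*3 - 1*(-5) = 3*Q + 5 = 5 + 3*Q)
K(j) = j*(5 + 3*j)
K(41) - 1*(-41663) = 41*(5 + 3*41) - 1*(-41663) = 41*(5 + 123) + 41663 = 41*128 + 41663 = 5248 + 41663 = 46911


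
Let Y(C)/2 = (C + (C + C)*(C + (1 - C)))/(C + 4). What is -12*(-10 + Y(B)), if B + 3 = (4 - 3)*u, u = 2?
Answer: 144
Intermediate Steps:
B = -1 (B = -3 + (4 - 3)*2 = -3 + 1*2 = -3 + 2 = -1)
Y(C) = 6*C/(4 + C) (Y(C) = 2*((C + (C + C)*(C + (1 - C)))/(C + 4)) = 2*((C + (2*C)*1)/(4 + C)) = 2*((C + 2*C)/(4 + C)) = 2*((3*C)/(4 + C)) = 2*(3*C/(4 + C)) = 6*C/(4 + C))
-12*(-10 + Y(B)) = -12*(-10 + 6*(-1)/(4 - 1)) = -12*(-10 + 6*(-1)/3) = -12*(-10 + 6*(-1)*(⅓)) = -12*(-10 - 2) = -12*(-12) = 144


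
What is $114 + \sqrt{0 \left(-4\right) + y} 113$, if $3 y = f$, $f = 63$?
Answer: $114 + 113 \sqrt{21} \approx 631.83$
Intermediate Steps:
$y = 21$ ($y = \frac{1}{3} \cdot 63 = 21$)
$114 + \sqrt{0 \left(-4\right) + y} 113 = 114 + \sqrt{0 \left(-4\right) + 21} \cdot 113 = 114 + \sqrt{0 + 21} \cdot 113 = 114 + \sqrt{21} \cdot 113 = 114 + 113 \sqrt{21}$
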